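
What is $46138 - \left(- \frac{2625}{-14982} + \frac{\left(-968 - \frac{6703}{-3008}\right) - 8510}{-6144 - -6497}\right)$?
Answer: $\frac{122399825718001}{2651374528} \approx 46165.0$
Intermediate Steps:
$46138 - \left(- \frac{2625}{-14982} + \frac{\left(-968 - \frac{6703}{-3008}\right) - 8510}{-6144 - -6497}\right) = 46138 - \left(\left(-2625\right) \left(- \frac{1}{14982}\right) + \frac{\left(-968 - - \frac{6703}{3008}\right) - 8510}{-6144 + 6497}\right) = 46138 - \left(\frac{875}{4994} + \frac{\left(-968 + \frac{6703}{3008}\right) - 8510}{353}\right) = 46138 - \left(\frac{875}{4994} + \left(- \frac{2905041}{3008} - 8510\right) \frac{1}{353}\right) = 46138 - \left(\frac{875}{4994} - \frac{28503121}{1061824}\right) = 46138 - - \frac{70707745137}{2651374528} = 46138 + \frac{70707745137}{2651374528} = \frac{122399825718001}{2651374528}$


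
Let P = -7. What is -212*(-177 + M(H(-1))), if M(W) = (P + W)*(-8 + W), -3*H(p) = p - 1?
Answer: 249100/9 ≈ 27678.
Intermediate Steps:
H(p) = 1/3 - p/3 (H(p) = -(p - 1)/3 = -(-1 + p)/3 = 1/3 - p/3)
M(W) = (-8 + W)*(-7 + W) (M(W) = (-7 + W)*(-8 + W) = (-8 + W)*(-7 + W))
-212*(-177 + M(H(-1))) = -212*(-177 + (56 + (1/3 - 1/3*(-1))**2 - 15*(1/3 - 1/3*(-1)))) = -212*(-177 + (56 + (1/3 + 1/3)**2 - 15*(1/3 + 1/3))) = -212*(-177 + (56 + (2/3)**2 - 15*2/3)) = -212*(-177 + (56 + 4/9 - 10)) = -212*(-177 + 418/9) = -212*(-1175/9) = 249100/9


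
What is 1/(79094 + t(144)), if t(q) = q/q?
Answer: 1/79095 ≈ 1.2643e-5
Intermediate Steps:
t(q) = 1
1/(79094 + t(144)) = 1/(79094 + 1) = 1/79095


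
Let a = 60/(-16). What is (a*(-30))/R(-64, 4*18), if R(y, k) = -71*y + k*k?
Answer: 225/19456 ≈ 0.011565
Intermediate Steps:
a = -15/4 (a = 60*(-1/16) = -15/4 ≈ -3.7500)
R(y, k) = k**2 - 71*y (R(y, k) = -71*y + k**2 = k**2 - 71*y)
(a*(-30))/R(-64, 4*18) = (-15/4*(-30))/((4*18)**2 - 71*(-64)) = 225/(2*(72**2 + 4544)) = 225/(2*(5184 + 4544)) = (225/2)/9728 = (225/2)*(1/9728) = 225/19456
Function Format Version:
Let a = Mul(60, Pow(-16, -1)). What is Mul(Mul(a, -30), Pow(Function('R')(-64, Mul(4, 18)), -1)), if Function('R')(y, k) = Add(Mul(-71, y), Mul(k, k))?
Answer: Rational(225, 19456) ≈ 0.011565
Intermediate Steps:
a = Rational(-15, 4) (a = Mul(60, Rational(-1, 16)) = Rational(-15, 4) ≈ -3.7500)
Function('R')(y, k) = Add(Pow(k, 2), Mul(-71, y)) (Function('R')(y, k) = Add(Mul(-71, y), Pow(k, 2)) = Add(Pow(k, 2), Mul(-71, y)))
Mul(Mul(a, -30), Pow(Function('R')(-64, Mul(4, 18)), -1)) = Mul(Mul(Rational(-15, 4), -30), Pow(Add(Pow(Mul(4, 18), 2), Mul(-71, -64)), -1)) = Mul(Rational(225, 2), Pow(Add(Pow(72, 2), 4544), -1)) = Mul(Rational(225, 2), Pow(Add(5184, 4544), -1)) = Mul(Rational(225, 2), Pow(9728, -1)) = Mul(Rational(225, 2), Rational(1, 9728)) = Rational(225, 19456)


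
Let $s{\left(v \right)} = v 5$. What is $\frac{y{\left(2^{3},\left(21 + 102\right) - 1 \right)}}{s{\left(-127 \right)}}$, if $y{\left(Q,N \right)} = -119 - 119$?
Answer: $\frac{238}{635} \approx 0.3748$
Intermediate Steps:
$y{\left(Q,N \right)} = -238$ ($y{\left(Q,N \right)} = -119 - 119 = -238$)
$s{\left(v \right)} = 5 v$
$\frac{y{\left(2^{3},\left(21 + 102\right) - 1 \right)}}{s{\left(-127 \right)}} = - \frac{238}{5 \left(-127\right)} = - \frac{238}{-635} = \left(-238\right) \left(- \frac{1}{635}\right) = \frac{238}{635}$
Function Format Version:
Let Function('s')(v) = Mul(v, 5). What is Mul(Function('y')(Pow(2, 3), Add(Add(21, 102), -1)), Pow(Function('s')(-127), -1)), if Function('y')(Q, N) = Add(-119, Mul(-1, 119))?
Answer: Rational(238, 635) ≈ 0.37480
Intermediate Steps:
Function('y')(Q, N) = -238 (Function('y')(Q, N) = Add(-119, -119) = -238)
Function('s')(v) = Mul(5, v)
Mul(Function('y')(Pow(2, 3), Add(Add(21, 102), -1)), Pow(Function('s')(-127), -1)) = Mul(-238, Pow(Mul(5, -127), -1)) = Mul(-238, Pow(-635, -1)) = Mul(-238, Rational(-1, 635)) = Rational(238, 635)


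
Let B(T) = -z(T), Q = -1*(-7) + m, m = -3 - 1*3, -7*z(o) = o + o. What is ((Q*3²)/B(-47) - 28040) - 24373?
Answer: -4926885/94 ≈ -52414.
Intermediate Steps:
z(o) = -2*o/7 (z(o) = -(o + o)/7 = -2*o/7)
m = -6 (m = -3 - 3 = -6)
Q = 1 (Q = -1*(-7) - 6 = 7 - 6 = 1)
B(T) = 2*T/7 (B(T) = -(-2)*T/7 = 2*T/7)
((Q*3²)/B(-47) - 28040) - 24373 = ((1*3²)/(((2/7)*(-47))) - 28040) - 24373 = ((1*9)/(-94/7) - 28040) - 24373 = (9*(-7/94) - 28040) - 24373 = (-63/94 - 28040) - 24373 = -2635823/94 - 24373 = -4926885/94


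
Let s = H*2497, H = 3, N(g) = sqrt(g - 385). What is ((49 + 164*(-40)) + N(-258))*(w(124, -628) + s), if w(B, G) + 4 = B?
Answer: -49555221 + 7611*I*sqrt(643) ≈ -4.9555e+7 + 1.93e+5*I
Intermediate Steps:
N(g) = sqrt(-385 + g)
w(B, G) = -4 + B
s = 7491 (s = 3*2497 = 7491)
((49 + 164*(-40)) + N(-258))*(w(124, -628) + s) = ((49 + 164*(-40)) + sqrt(-385 - 258))*((-4 + 124) + 7491) = ((49 - 6560) + sqrt(-643))*(120 + 7491) = (-6511 + I*sqrt(643))*7611 = -49555221 + 7611*I*sqrt(643)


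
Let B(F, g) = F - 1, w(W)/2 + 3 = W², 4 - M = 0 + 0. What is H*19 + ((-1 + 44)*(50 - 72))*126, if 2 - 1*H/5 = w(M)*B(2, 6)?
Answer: -121476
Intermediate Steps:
M = 4 (M = 4 - (0 + 0) = 4 - 1*0 = 4 + 0 = 4)
w(W) = -6 + 2*W²
B(F, g) = -1 + F
H = -120 (H = 10 - 5*(-6 + 2*4²)*(-1 + 2) = 10 - 5*(-6 + 2*16) = 10 - 5*(-6 + 32) = 10 - 130 = -120)
H*19 + ((-1 + 44)*(50 - 72))*126 = -120*19 + ((-1 + 44)*(50 - 72))*126 = -2280 + (43*(-22))*126 = -2280 - 946*126 = -2280 - 119196 = -121476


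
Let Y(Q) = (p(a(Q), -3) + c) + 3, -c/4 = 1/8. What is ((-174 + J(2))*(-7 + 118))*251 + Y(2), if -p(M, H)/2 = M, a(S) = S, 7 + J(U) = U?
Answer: -9974241/2 ≈ -4.9871e+6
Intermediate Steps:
J(U) = -7 + U
c = -1/2 (c = -4/8 = -4*1/8 = -1/2 ≈ -0.50000)
p(M, H) = -2*M
Y(Q) = 5/2 - 2*Q (Y(Q) = (-2*Q - 1/2) + 3 = (-1/2 - 2*Q) + 3 = 5/2 - 2*Q)
((-174 + J(2))*(-7 + 118))*251 + Y(2) = ((-174 + (-7 + 2))*(-7 + 118))*251 + (5/2 - 2*2) = ((-174 - 5)*111)*251 + (5/2 - 4) = -179*111*251 - 3/2 = -19869*251 - 3/2 = -4987119 - 3/2 = -9974241/2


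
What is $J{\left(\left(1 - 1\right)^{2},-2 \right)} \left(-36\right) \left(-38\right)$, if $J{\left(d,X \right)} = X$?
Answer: $-2736$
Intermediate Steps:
$J{\left(\left(1 - 1\right)^{2},-2 \right)} \left(-36\right) \left(-38\right) = \left(-2\right) \left(-36\right) \left(-38\right) = 72 \left(-38\right) = -2736$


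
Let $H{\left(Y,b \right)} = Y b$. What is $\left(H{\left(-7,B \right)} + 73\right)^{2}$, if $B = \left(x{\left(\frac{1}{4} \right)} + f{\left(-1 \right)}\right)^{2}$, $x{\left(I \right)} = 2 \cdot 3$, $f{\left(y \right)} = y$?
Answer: $10404$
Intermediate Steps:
$x{\left(I \right)} = 6$
$B = 25$ ($B = \left(6 - 1\right)^{2} = 5^{2} = 25$)
$\left(H{\left(-7,B \right)} + 73\right)^{2} = \left(\left(-7\right) 25 + 73\right)^{2} = \left(-175 + 73\right)^{2} = \left(-102\right)^{2} = 10404$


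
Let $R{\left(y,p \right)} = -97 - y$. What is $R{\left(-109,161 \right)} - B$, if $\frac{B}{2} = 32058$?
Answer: $-64104$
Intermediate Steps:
$B = 64116$ ($B = 2 \cdot 32058 = 64116$)
$R{\left(-109,161 \right)} - B = \left(-97 - -109\right) - 64116 = \left(-97 + 109\right) - 64116 = 12 - 64116 = -64104$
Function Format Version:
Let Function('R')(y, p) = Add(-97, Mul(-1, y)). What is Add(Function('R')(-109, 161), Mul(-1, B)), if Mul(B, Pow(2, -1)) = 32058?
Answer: -64104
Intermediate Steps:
B = 64116 (B = Mul(2, 32058) = 64116)
Add(Function('R')(-109, 161), Mul(-1, B)) = Add(Add(-97, Mul(-1, -109)), Mul(-1, 64116)) = Add(Add(-97, 109), -64116) = Add(12, -64116) = -64104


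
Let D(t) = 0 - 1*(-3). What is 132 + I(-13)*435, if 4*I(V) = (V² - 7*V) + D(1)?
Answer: 114933/4 ≈ 28733.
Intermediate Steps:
D(t) = 3 (D(t) = 0 + 3 = 3)
I(V) = ¾ - 7*V/4 + V²/4 (I(V) = ((V² - 7*V) + 3)/4 = (3 + V² - 7*V)/4 = ¾ - 7*V/4 + V²/4)
132 + I(-13)*435 = 132 + (¾ - 7/4*(-13) + (¼)*(-13)²)*435 = 132 + (¾ + 91/4 + (¼)*169)*435 = 132 + (¾ + 91/4 + 169/4)*435 = 132 + (263/4)*435 = 132 + 114405/4 = 114933/4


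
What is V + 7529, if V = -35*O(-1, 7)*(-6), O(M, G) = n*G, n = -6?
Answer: -1291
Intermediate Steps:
O(M, G) = -6*G
V = -8820 (V = -(-210)*7*(-6) = -35*(-42)*(-6) = 1470*(-6) = -8820)
V + 7529 = -8820 + 7529 = -1291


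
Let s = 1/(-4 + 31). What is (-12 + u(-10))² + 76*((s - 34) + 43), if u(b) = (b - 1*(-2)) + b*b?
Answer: 191344/27 ≈ 7086.8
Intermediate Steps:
u(b) = 2 + b + b² (u(b) = (b + 2) + b² = (2 + b) + b² = 2 + b + b²)
s = 1/27 ≈ 0.037037
(-12 + u(-10))² + 76*((s - 34) + 43) = (-12 + (2 - 10 + (-10)²))² + 76*((1/27 - 34) + 43) = (-12 + (2 - 10 + 100))² + 76*(-917/27 + 43) = (-12 + 92)² + 76*(244/27) = 80² + 18544/27 = 6400 + 18544/27 = 191344/27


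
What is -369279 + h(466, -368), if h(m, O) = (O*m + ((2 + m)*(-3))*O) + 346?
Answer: -23749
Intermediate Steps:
h(m, O) = 346 + O*m + O*(-6 - 3*m) (h(m, O) = (O*m + (-6 - 3*m)*O) + 346 = (O*m + O*(-6 - 3*m)) + 346 = 346 + O*m + O*(-6 - 3*m))
-369279 + h(466, -368) = -369279 + (346 - 6*(-368) - 2*(-368)*466) = -369279 + (346 + 2208 + 342976) = -369279 + 345530 = -23749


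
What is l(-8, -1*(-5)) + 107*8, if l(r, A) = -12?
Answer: 844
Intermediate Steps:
l(-8, -1*(-5)) + 107*8 = -12 + 107*8 = -12 + 856 = 844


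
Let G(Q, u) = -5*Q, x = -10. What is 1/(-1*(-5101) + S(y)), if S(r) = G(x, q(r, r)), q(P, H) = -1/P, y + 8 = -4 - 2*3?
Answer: 1/5151 ≈ 0.00019414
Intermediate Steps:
y = -18 (y = -8 + (-4 - 2*3) = -8 + (-4 - 6) = -8 - 10 = -18)
S(r) = 50 (S(r) = -5*(-10) = 50)
1/(-1*(-5101) + S(y)) = 1/(-1*(-5101) + 50) = 1/(5101 + 50) = 1/5151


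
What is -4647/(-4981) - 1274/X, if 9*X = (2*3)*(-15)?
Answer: 3196132/24905 ≈ 128.33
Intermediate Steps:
X = -10 (X = ((2*3)*(-15))/9 = (6*(-15))/9 = (⅑)*(-90) = -10)
-4647/(-4981) - 1274/X = -4647/(-4981) - 1274/(-10) = -4647*(-1/4981) - 1274*(-⅒) = 4647/4981 + 637/5 = 3196132/24905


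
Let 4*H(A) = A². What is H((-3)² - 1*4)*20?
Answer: 125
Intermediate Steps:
H(A) = A²/4
H((-3)² - 1*4)*20 = (((-3)² - 1*4)²/4)*20 = ((9 - 4)²/4)*20 = ((¼)*5²)*20 = ((¼)*25)*20 = (25/4)*20 = 125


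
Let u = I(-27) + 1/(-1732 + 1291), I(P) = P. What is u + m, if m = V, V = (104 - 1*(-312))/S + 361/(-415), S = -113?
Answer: -652549613/20680695 ≈ -31.554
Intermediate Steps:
V = -213433/46895 (V = (104 - 1*(-312))/(-113) + 361/(-415) = (104 + 312)*(-1/113) + 361*(-1/415) = 416*(-1/113) - 361/415 = -416/113 - 361/415 = -213433/46895 ≈ -4.5513)
u = -11908/441 (u = -27 + 1/(-1732 + 1291) = -27 + 1/(-441) = -27 - 1/441 = -11908/441 ≈ -27.002)
m = -213433/46895 ≈ -4.5513
u + m = -11908/441 - 213433/46895 = -652549613/20680695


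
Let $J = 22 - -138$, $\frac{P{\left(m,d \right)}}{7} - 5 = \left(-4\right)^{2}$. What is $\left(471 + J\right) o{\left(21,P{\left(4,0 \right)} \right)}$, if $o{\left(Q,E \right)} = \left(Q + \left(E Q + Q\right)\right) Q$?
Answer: $41462379$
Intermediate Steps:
$P{\left(m,d \right)} = 147$ ($P{\left(m,d \right)} = 35 + 7 \left(-4\right)^{2} = 35 + 7 \cdot 16 = 35 + 112 = 147$)
$J = 160$ ($J = 22 + 138 = 160$)
$o{\left(Q,E \right)} = Q \left(2 Q + E Q\right)$ ($o{\left(Q,E \right)} = \left(Q + \left(Q + E Q\right)\right) Q = \left(2 Q + E Q\right) Q = Q \left(2 Q + E Q\right)$)
$\left(471 + J\right) o{\left(21,P{\left(4,0 \right)} \right)} = \left(471 + 160\right) 21^{2} \left(2 + 147\right) = 631 \cdot 441 \cdot 149 = 631 \cdot 65709 = 41462379$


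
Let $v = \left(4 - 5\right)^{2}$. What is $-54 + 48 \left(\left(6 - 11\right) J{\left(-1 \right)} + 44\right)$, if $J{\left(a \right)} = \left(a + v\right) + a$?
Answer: $2298$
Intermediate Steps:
$v = 1$ ($v = \left(-1\right)^{2} = 1$)
$J{\left(a \right)} = 1 + 2 a$ ($J{\left(a \right)} = \left(a + 1\right) + a = \left(1 + a\right) + a = 1 + 2 a$)
$-54 + 48 \left(\left(6 - 11\right) J{\left(-1 \right)} + 44\right) = -54 + 48 \left(\left(6 - 11\right) \left(1 + 2 \left(-1\right)\right) + 44\right) = -54 + 48 \left(\left(6 - 11\right) \left(1 - 2\right) + 44\right) = -54 + 48 \left(\left(-5\right) \left(-1\right) + 44\right) = -54 + 48 \left(5 + 44\right) = -54 + 48 \cdot 49 = -54 + 2352 = 2298$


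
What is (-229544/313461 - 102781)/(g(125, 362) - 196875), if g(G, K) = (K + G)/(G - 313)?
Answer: 6056996141980/11602127918007 ≈ 0.52206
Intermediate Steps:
g(G, K) = (G + K)/(-313 + G)
(-229544/313461 - 102781)/(g(125, 362) - 196875) = (-229544/313461 - 102781)/((125 + 362)/(-313 + 125) - 196875) = (-229544*1/313461 - 102781)/(487/(-188) - 196875) = (-229544/313461 - 102781)/(-1/188*487 - 196875) = -32218064585/(313461*(-487/188 - 196875)) = -32218064585/(313461*(-37012987/188)) = -32218064585/313461*(-188/37012987) = 6056996141980/11602127918007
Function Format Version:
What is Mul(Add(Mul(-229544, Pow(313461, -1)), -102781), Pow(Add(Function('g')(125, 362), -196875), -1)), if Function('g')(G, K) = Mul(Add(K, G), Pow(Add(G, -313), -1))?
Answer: Rational(6056996141980, 11602127918007) ≈ 0.52206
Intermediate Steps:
Function('g')(G, K) = Mul(Pow(Add(-313, G), -1), Add(G, K)) (Function('g')(G, K) = Mul(Add(G, K), Pow(Add(-313, G), -1)) = Mul(Pow(Add(-313, G), -1), Add(G, K)))
Mul(Add(Mul(-229544, Pow(313461, -1)), -102781), Pow(Add(Function('g')(125, 362), -196875), -1)) = Mul(Add(Mul(-229544, Pow(313461, -1)), -102781), Pow(Add(Mul(Pow(Add(-313, 125), -1), Add(125, 362)), -196875), -1)) = Mul(Add(Mul(-229544, Rational(1, 313461)), -102781), Pow(Add(Mul(Pow(-188, -1), 487), -196875), -1)) = Mul(Add(Rational(-229544, 313461), -102781), Pow(Add(Mul(Rational(-1, 188), 487), -196875), -1)) = Mul(Rational(-32218064585, 313461), Pow(Add(Rational(-487, 188), -196875), -1)) = Mul(Rational(-32218064585, 313461), Pow(Rational(-37012987, 188), -1)) = Mul(Rational(-32218064585, 313461), Rational(-188, 37012987)) = Rational(6056996141980, 11602127918007)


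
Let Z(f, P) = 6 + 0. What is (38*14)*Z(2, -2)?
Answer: 3192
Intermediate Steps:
Z(f, P) = 6
(38*14)*Z(2, -2) = (38*14)*6 = 532*6 = 3192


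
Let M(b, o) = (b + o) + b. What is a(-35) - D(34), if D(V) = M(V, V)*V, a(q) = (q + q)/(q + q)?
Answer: -3467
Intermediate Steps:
M(b, o) = o + 2*b
a(q) = 1 (a(q) = (2*q)/((2*q)) = (2*q)*(1/(2*q)) = 1)
D(V) = 3*V² (D(V) = (V + 2*V)*V = (3*V)*V = 3*V²)
a(-35) - D(34) = 1 - 3*34² = 1 - 3*1156 = 1 - 1*3468 = 1 - 3468 = -3467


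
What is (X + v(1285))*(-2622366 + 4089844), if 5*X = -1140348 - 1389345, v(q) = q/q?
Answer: -3712261486864/5 ≈ -7.4245e+11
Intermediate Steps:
v(q) = 1
X = -2529693/5 (X = (-1140348 - 1389345)/5 = (⅕)*(-2529693) = -2529693/5 ≈ -5.0594e+5)
(X + v(1285))*(-2622366 + 4089844) = (-2529693/5 + 1)*(-2622366 + 4089844) = -2529688/5*1467478 = -3712261486864/5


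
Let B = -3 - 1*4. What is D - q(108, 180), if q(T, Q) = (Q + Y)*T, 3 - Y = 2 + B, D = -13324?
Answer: -33628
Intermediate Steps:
B = -7 (B = -3 - 4 = -7)
Y = 8 (Y = 3 - (2 - 7) = 3 - 1*(-5) = 3 + 5 = 8)
q(T, Q) = T*(8 + Q) (q(T, Q) = (Q + 8)*T = (8 + Q)*T = T*(8 + Q))
D - q(108, 180) = -13324 - 108*(8 + 180) = -13324 - 108*188 = -13324 - 1*20304 = -13324 - 20304 = -33628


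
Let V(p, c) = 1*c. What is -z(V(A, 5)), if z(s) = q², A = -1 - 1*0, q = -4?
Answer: -16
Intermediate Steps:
A = -1 (A = -1 + 0 = -1)
V(p, c) = c
z(s) = 16 (z(s) = (-4)² = 16)
-z(V(A, 5)) = -1*16 = -16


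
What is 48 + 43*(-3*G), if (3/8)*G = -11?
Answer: 3832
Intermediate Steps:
G = -88/3 (G = (8/3)*(-11) = -88/3 ≈ -29.333)
48 + 43*(-3*G) = 48 + 43*(-3*(-88/3)) = 48 + 43*88 = 48 + 3784 = 3832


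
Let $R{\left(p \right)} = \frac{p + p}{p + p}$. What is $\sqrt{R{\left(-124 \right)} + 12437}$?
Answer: $3 \sqrt{1382} \approx 111.53$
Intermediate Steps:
$R{\left(p \right)} = 1$ ($R{\left(p \right)} = \frac{2 p}{2 p} = 2 p \frac{1}{2 p} = 1$)
$\sqrt{R{\left(-124 \right)} + 12437} = \sqrt{1 + 12437} = \sqrt{12438} = 3 \sqrt{1382}$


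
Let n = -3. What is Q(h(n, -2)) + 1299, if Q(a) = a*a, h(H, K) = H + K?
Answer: 1324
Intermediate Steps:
Q(a) = a**2
Q(h(n, -2)) + 1299 = (-3 - 2)**2 + 1299 = (-5)**2 + 1299 = 25 + 1299 = 1324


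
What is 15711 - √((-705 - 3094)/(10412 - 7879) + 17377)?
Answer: 15711 - 3*√12386972854/2533 ≈ 15579.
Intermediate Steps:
15711 - √((-705 - 3094)/(10412 - 7879) + 17377) = 15711 - √(-3799/2533 + 17377) = 15711 - √(44012142/2533) = 15711 - 3*√12386972854/2533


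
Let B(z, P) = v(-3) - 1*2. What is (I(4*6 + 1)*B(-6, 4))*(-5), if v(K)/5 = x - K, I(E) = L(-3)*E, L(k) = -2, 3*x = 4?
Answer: 14750/3 ≈ 4916.7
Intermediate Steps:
x = 4/3 (x = (⅓)*4 = 4/3 ≈ 1.3333)
I(E) = -2*E
v(K) = 20/3 - 5*K (v(K) = 5*(4/3 - K) = 20/3 - 5*K)
B(z, P) = 59/3 (B(z, P) = (20/3 - 5*(-3)) - 1*2 = (20/3 + 15) - 2 = 65/3 - 2 = 59/3)
(I(4*6 + 1)*B(-6, 4))*(-5) = (-2*(4*6 + 1)*(59/3))*(-5) = (-2*(24 + 1)*(59/3))*(-5) = (-2*25*(59/3))*(-5) = -50*59/3*(-5) = -2950/3*(-5) = 14750/3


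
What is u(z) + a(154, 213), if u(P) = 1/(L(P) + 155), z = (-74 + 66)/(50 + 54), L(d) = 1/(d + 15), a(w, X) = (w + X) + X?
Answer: 17448334/30083 ≈ 580.01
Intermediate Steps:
a(w, X) = w + 2*X (a(w, X) = (X + w) + X = w + 2*X)
L(d) = 1/(15 + d)
z = -1/13 (z = -8/104 = -8*1/104 = -1/13 ≈ -0.076923)
u(P) = 1/(155 + 1/(15 + P)) (u(P) = 1/(1/(15 + P) + 155) = 1/(155 + 1/(15 + P)))
u(z) + a(154, 213) = (15 - 1/13)/(2326 + 155*(-1/13)) + (154 + 2*213) = (194/13)/(2326 - 155/13) + (154 + 426) = (194/13)/(30083/13) + 580 = (13/30083)*(194/13) + 580 = 194/30083 + 580 = 17448334/30083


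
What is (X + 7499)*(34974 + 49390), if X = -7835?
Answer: -28346304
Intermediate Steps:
(X + 7499)*(34974 + 49390) = (-7835 + 7499)*(34974 + 49390) = -336*84364 = -28346304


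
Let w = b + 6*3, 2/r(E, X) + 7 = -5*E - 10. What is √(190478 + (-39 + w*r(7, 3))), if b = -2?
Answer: √32184087/13 ≈ 436.39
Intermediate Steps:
r(E, X) = 2/(-17 - 5*E) (r(E, X) = 2/(-7 + (-5*E - 10)) = 2/(-7 + (-10 - 5*E)) = 2/(-17 - 5*E))
w = 16 (w = -2 + 6*3 = -2 + 18 = 16)
√(190478 + (-39 + w*r(7, 3))) = √(190478 + (-39 + 16*(-2/(17 + 5*7)))) = √(190478 + (-39 + 16*(-2/(17 + 35)))) = √(190478 + (-39 + 16*(-2/52))) = √(190478 + (-39 + 16*(-2*1/52))) = √(190478 + (-39 + 16*(-1/26))) = √(190478 + (-39 - 8/13)) = √(190478 - 515/13) = √(2475699/13) = √32184087/13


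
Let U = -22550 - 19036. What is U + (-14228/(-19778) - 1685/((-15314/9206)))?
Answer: -99101317935/2442583 ≈ -40572.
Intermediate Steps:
U = -41586
U + (-14228/(-19778) - 1685/((-15314/9206))) = -41586 + (-14228/(-19778) - 1685/((-15314/9206))) = -41586 + (-14228*(-1/19778) - 1685/((-15314*1/9206))) = -41586 + (7114/9889 - 1685/(-7657/4603)) = -41586 + (7114/9889 - 1685*(-4603/7657)) = -41586 + (7114/9889 + 7756055/7657) = -41586 + 2475938703/2442583 = -99101317935/2442583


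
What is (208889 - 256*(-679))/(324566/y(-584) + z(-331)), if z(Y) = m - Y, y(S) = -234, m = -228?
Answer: -44777421/150232 ≈ -298.06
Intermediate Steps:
z(Y) = -228 - Y
(208889 - 256*(-679))/(324566/y(-584) + z(-331)) = (208889 - 256*(-679))/(324566/(-234) + (-228 - 1*(-331))) = (208889 + 173824)/(324566*(-1/234) + (-228 + 331)) = 382713/(-162283/117 + 103) = 382713/(-150232/117) = 382713*(-117/150232) = -44777421/150232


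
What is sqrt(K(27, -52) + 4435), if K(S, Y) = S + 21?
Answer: sqrt(4483) ≈ 66.955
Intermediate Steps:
K(S, Y) = 21 + S
sqrt(K(27, -52) + 4435) = sqrt((21 + 27) + 4435) = sqrt(48 + 4435) = sqrt(4483)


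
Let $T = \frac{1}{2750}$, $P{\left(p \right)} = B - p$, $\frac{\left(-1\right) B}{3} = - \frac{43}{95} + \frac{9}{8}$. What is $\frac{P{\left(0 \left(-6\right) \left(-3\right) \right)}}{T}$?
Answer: $- \frac{421575}{76} \approx -5547.0$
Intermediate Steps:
$B = - \frac{1533}{760}$ ($B = - 3 \left(- \frac{43}{95} + \frac{9}{8}\right) = \left(-3\right) \frac{511}{760} = - \frac{1533}{760} \approx -2.0171$)
$P{\left(p \right)} = - \frac{1533}{760} - p$
$T = \frac{1}{2750} \approx 0.00036364$
$\frac{P{\left(0 \left(-6\right) \left(-3\right) \right)}}{T} = \left(- \frac{1533}{760} - 0 \left(-6\right) \left(-3\right)\right) \frac{1}{\frac{1}{2750}} = \left(- \frac{1533}{760} - 0 \left(-3\right)\right) 2750 = \left(- \frac{1533}{760} - 0\right) 2750 = \left(- \frac{1533}{760} + 0\right) 2750 = \left(- \frac{1533}{760}\right) 2750 = - \frac{421575}{76}$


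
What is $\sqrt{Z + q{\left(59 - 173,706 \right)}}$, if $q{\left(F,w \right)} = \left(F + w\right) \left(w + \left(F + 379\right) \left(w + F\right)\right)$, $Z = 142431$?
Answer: $\sqrt{93433343} \approx 9666.1$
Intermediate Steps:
$q{\left(F,w \right)} = \left(F + w\right) \left(w + \left(379 + F\right) \left(F + w\right)\right)$
$\sqrt{Z + q{\left(59 - 173,706 \right)}} = \sqrt{142431 + \left(\left(59 - 173\right)^{3} + 379 \left(59 - 173\right)^{2} + 380 \cdot 706^{2} + \left(59 - 173\right) 706^{2} + 2 \cdot 706 \left(59 - 173\right)^{2} + 759 \left(59 - 173\right) 706\right)} = \sqrt{142431 + \left(\left(59 - 173\right)^{3} + 379 \left(59 - 173\right)^{2} + 380 \cdot 498436 + \left(59 - 173\right) 498436 + 2 \cdot 706 \left(59 - 173\right)^{2} + 759 \left(59 - 173\right) 706\right)} = \sqrt{142431 + \left(\left(-114\right)^{3} + 379 \left(-114\right)^{2} + 189405680 - 56821704 + 2 \cdot 706 \left(-114\right)^{2} + 759 \left(-114\right) 706\right)} = \sqrt{142431 + \left(-1481544 + 379 \cdot 12996 + 189405680 - 56821704 + 2 \cdot 706 \cdot 12996 - 61087356\right)} = \sqrt{142431 + \left(-1481544 + 4925484 + 189405680 - 56821704 + 18350352 - 61087356\right)} = \sqrt{142431 + 93290912} = \sqrt{93433343}$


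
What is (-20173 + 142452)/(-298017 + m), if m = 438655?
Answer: 122279/140638 ≈ 0.86946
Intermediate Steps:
(-20173 + 142452)/(-298017 + m) = (-20173 + 142452)/(-298017 + 438655) = 122279/140638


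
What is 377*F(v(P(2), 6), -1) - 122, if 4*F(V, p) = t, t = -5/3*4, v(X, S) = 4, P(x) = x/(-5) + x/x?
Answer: -2251/3 ≈ -750.33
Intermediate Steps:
P(x) = 1 - x/5 (P(x) = x*(-⅕) + 1 = -x/5 + 1 = 1 - x/5)
t = -20/3 (t = -5/3*4 = -20/3 ≈ -6.6667)
F(V, p) = -5/3 (F(V, p) = (¼)*(-20/3) = -5/3)
377*F(v(P(2), 6), -1) - 122 = 377*(-5/3) - 122 = -1885/3 - 122 = -2251/3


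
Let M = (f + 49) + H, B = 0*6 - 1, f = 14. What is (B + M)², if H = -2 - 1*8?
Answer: 2704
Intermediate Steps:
H = -10 (H = -2 - 8 = -10)
B = -1 (B = 0 - 1 = -1)
M = 53 (M = (14 + 49) - 10 = 63 - 10 = 53)
(B + M)² = (-1 + 53)² = 52² = 2704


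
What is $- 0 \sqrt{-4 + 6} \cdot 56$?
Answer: $0$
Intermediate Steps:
$- 0 \sqrt{-4 + 6} \cdot 56 = - 0 \sqrt{2} \cdot 56 = \left(-1\right) 0 \cdot 56 = 0 \cdot 56 = 0$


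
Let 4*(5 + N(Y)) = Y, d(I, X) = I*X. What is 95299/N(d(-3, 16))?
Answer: -95299/17 ≈ -5605.8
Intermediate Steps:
N(Y) = -5 + Y/4
95299/N(d(-3, 16)) = 95299/(-5 + (-3*16)/4) = 95299/(-5 + (1/4)*(-48)) = 95299/(-5 - 12) = 95299/(-17) = 95299*(-1/17) = -95299/17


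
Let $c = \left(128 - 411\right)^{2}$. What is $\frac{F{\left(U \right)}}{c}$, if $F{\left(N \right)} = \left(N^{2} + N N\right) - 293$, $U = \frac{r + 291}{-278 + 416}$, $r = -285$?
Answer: $- \frac{154995}{42367081} \approx -0.0036584$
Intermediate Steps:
$U = \frac{1}{23}$ ($U = \frac{-285 + 291}{-278 + 416} = \frac{6}{138} = 6 \cdot \frac{1}{138} = \frac{1}{23} \approx 0.043478$)
$c = 80089$ ($c = \left(-283\right)^{2} = 80089$)
$F{\left(N \right)} = -293 + 2 N^{2}$ ($F{\left(N \right)} = \left(N^{2} + N^{2}\right) - 293 = 2 N^{2} - 293 = -293 + 2 N^{2}$)
$\frac{F{\left(U \right)}}{c} = \frac{-293 + \frac{2}{529}}{80089} = \left(-293 + 2 \cdot \frac{1}{529}\right) \frac{1}{80089} = \left(-293 + \frac{2}{529}\right) \frac{1}{80089} = \left(- \frac{154995}{529}\right) \frac{1}{80089} = - \frac{154995}{42367081}$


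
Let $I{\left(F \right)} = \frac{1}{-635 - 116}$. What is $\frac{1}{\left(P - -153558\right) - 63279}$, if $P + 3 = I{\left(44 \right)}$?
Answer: $\frac{751}{67797275} \approx 1.1077 \cdot 10^{-5}$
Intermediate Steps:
$I{\left(F \right)} = - \frac{1}{751}$ ($I{\left(F \right)} = \frac{1}{-751} = - \frac{1}{751}$)
$P = - \frac{2254}{751}$ ($P = -3 - \frac{1}{751} = - \frac{2254}{751} \approx -3.0013$)
$\frac{1}{\left(P - -153558\right) - 63279} = \frac{1}{\left(- \frac{2254}{751} - -153558\right) - 63279} = \frac{1}{\left(- \frac{2254}{751} + 153558\right) - 63279} = \frac{1}{\frac{115319804}{751} - 63279} = \frac{1}{\frac{67797275}{751}} = \frac{751}{67797275}$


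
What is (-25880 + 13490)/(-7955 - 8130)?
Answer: 2478/3217 ≈ 0.77028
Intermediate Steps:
(-25880 + 13490)/(-7955 - 8130) = -12390/(-16085) = -12390*(-1/16085) = 2478/3217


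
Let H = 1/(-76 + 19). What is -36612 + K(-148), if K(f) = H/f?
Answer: -308858831/8436 ≈ -36612.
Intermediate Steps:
H = -1/57 (H = 1/(-57) = -1/57 ≈ -0.017544)
K(f) = -1/(57*f)
-36612 + K(-148) = -36612 - 1/57/(-148) = -36612 - 1/57*(-1/148) = -36612 + 1/8436 = -308858831/8436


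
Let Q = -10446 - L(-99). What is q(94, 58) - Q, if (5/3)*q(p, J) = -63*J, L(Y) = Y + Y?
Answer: 40278/5 ≈ 8055.6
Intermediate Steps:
L(Y) = 2*Y
q(p, J) = -189*J/5 (q(p, J) = 3*(-63*J)/5 = -189*J/5)
Q = -10248 (Q = -10446 - 2*(-99) = -10446 - 1*(-198) = -10446 + 198 = -10248)
q(94, 58) - Q = -189/5*58 - 1*(-10248) = -10962/5 + 10248 = 40278/5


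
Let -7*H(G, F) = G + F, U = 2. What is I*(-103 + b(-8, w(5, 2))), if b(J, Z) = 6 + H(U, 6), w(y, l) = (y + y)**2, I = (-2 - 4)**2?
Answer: -24732/7 ≈ -3533.1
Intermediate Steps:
I = 36 (I = (-6)**2 = 36)
H(G, F) = -F/7 - G/7 (H(G, F) = -(G + F)/7 = -(F + G)/7 = -F/7 - G/7)
w(y, l) = 4*y**2 (w(y, l) = (2*y)**2 = 4*y**2)
b(J, Z) = 34/7 (b(J, Z) = 6 + (-1/7*6 - 1/7*2) = 6 + (-6/7 - 2/7) = 6 - 8/7 = 34/7)
I*(-103 + b(-8, w(5, 2))) = 36*(-103 + 34/7) = 36*(-687/7) = -24732/7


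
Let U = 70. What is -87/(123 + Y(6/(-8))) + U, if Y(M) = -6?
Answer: 2701/39 ≈ 69.256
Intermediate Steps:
-87/(123 + Y(6/(-8))) + U = -87/(123 - 6) + 70 = -87/117 + 70 = -87*1/117 + 70 = -29/39 + 70 = 2701/39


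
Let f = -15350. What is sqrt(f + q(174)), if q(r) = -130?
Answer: 6*I*sqrt(430) ≈ 124.42*I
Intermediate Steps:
sqrt(f + q(174)) = sqrt(-15350 - 130) = sqrt(-15480) = 6*I*sqrt(430)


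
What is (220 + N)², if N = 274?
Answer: 244036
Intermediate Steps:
(220 + N)² = (220 + 274)² = 494² = 244036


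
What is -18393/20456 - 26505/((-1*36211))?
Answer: -123842643/740732216 ≈ -0.16719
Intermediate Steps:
-18393/20456 - 26505/((-1*36211)) = -18393*1/20456 - 26505/(-36211) = -18393/20456 - 26505*(-1/36211) = -18393/20456 + 26505/36211 = -123842643/740732216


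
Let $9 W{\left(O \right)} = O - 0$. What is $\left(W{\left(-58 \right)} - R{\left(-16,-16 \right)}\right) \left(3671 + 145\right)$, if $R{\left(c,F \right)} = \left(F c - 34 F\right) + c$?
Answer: $-3016336$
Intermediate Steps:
$R{\left(c,F \right)} = c - 34 F + F c$ ($R{\left(c,F \right)} = \left(- 34 F + F c\right) + c = c - 34 F + F c$)
$W{\left(O \right)} = \frac{O}{9}$ ($W{\left(O \right)} = \frac{O - 0}{9} = \frac{O + 0}{9} = \frac{O}{9}$)
$\left(W{\left(-58 \right)} - R{\left(-16,-16 \right)}\right) \left(3671 + 145\right) = \left(\frac{1}{9} \left(-58\right) - \left(-16 - -544 - -256\right)\right) \left(3671 + 145\right) = \left(- \frac{58}{9} - \left(-16 + 544 + 256\right)\right) 3816 = \left(- \frac{58}{9} - 784\right) 3816 = \left(- \frac{7114}{9}\right) 3816 = -3016336$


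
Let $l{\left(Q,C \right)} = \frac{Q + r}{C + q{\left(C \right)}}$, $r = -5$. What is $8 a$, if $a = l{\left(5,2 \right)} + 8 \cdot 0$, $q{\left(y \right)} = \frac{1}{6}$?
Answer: $0$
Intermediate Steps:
$q{\left(y \right)} = \frac{1}{6}$
$l{\left(Q,C \right)} = \frac{-5 + Q}{\frac{1}{6} + C}$ ($l{\left(Q,C \right)} = \frac{Q - 5}{C + \frac{1}{6}} = \frac{-5 + Q}{\frac{1}{6} + C}$)
$a = 0$ ($a = \frac{6 \left(-5 + 5\right)}{1 + 6 \cdot 2} + 8 \cdot 0 = 6 \frac{1}{1 + 12} \cdot 0 + 0 = 6 \cdot \frac{1}{13} \cdot 0 + 0 = 0 + 0 = 0$)
$8 a = 8 \cdot 0 = 0$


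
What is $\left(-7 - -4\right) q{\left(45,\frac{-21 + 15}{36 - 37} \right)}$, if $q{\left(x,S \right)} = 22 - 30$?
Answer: $24$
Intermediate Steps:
$q{\left(x,S \right)} = -8$ ($q{\left(x,S \right)} = 22 - 30 = -8$)
$\left(-7 - -4\right) q{\left(45,\frac{-21 + 15}{36 - 37} \right)} = \left(-7 - -4\right) \left(-8\right) = \left(-7 + 4\right) \left(-8\right) = \left(-3\right) \left(-8\right) = 24$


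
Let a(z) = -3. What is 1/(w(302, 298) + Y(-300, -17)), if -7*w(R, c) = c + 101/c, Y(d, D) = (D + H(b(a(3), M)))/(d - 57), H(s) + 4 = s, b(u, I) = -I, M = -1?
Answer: -15198/646885 ≈ -0.023494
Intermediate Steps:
H(s) = -4 + s
Y(d, D) = (-3 + D)/(-57 + d) (Y(d, D) = (D + (-4 - 1*(-1)))/(d - 57) = (D + (-4 + 1))/(-57 + d) = (D - 3)/(-57 + d) = (-3 + D)/(-57 + d))
w(R, c) = -101/(7*c) - c/7 (w(R, c) = -(c + 101/c)/7 = -101/(7*c) - c/7)
1/(w(302, 298) + Y(-300, -17)) = 1/((⅐)*(-101 - 1*298²)/298 + (-3 - 17)/(-57 - 300)) = 1/((⅐)*(1/298)*(-101 - 1*88804) - 20/(-357)) = 1/((⅐)*(1/298)*(-101 - 88804) - 1/357*(-20)) = 1/((⅐)*(1/298)*(-88905) + 20/357) = 1/(-88905/2086 + 20/357) = 1/(-646885/15198) = -15198/646885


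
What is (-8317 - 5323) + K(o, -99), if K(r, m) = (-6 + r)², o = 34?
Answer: -12856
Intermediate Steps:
(-8317 - 5323) + K(o, -99) = (-8317 - 5323) + (-6 + 34)² = -13640 + 28² = -13640 + 784 = -12856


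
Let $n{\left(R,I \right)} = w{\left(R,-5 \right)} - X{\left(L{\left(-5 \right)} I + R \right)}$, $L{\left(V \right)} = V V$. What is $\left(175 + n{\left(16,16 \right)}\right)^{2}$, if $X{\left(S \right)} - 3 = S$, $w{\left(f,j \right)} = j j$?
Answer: $47961$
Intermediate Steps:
$L{\left(V \right)} = V^{2}$
$w{\left(f,j \right)} = j^{2}$
$X{\left(S \right)} = 3 + S$
$n{\left(R,I \right)} = 22 - R - 25 I$ ($n{\left(R,I \right)} = \left(-5\right)^{2} - \left(3 + \left(\left(-5\right)^{2} I + R\right)\right) = 25 - \left(3 + \left(25 I + R\right)\right) = 25 - \left(3 + \left(R + 25 I\right)\right) = 25 - \left(3 + R + 25 I\right) = 22 - R - 25 I$)
$\left(175 + n{\left(16,16 \right)}\right)^{2} = \left(175 - 394\right)^{2} = \left(-219\right)^{2} = 47961$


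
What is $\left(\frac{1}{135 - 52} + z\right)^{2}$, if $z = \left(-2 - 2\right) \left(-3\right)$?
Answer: $\frac{994009}{6889} \approx 144.29$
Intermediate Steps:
$z = 12$ ($z = \left(-4\right) \left(-3\right) = 12$)
$\left(\frac{1}{135 - 52} + z\right)^{2} = \left(\frac{1}{135 - 52} + 12\right)^{2} = \left(\frac{1}{83} + 12\right)^{2} = \left(\frac{997}{83}\right)^{2} = \frac{994009}{6889}$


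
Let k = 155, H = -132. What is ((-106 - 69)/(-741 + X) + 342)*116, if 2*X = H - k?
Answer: 2421392/61 ≈ 39695.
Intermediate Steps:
X = -287/2 (X = (-132 - 1*155)/2 = (-132 - 155)/2 = (½)*(-287) = -287/2 ≈ -143.50)
((-106 - 69)/(-741 + X) + 342)*116 = ((-106 - 69)/(-741 - 287/2) + 342)*116 = (-175/(-1769/2) + 342)*116 = (-175*(-2/1769) + 342)*116 = (350/1769 + 342)*116 = (605348/1769)*116 = 2421392/61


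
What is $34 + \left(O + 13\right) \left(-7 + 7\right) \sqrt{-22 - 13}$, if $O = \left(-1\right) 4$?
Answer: $34$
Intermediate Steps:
$O = -4$
$34 + \left(O + 13\right) \left(-7 + 7\right) \sqrt{-22 - 13} = 34 + \left(-4 + 13\right) \left(-7 + 7\right) \sqrt{-22 - 13} = 34 + 9 \cdot 0 \sqrt{-35} = 34 + 0 i \sqrt{35} = 34 + 0 = 34$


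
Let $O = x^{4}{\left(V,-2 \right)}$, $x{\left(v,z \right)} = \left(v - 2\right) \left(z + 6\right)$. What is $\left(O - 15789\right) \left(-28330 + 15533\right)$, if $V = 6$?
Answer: $-636612359$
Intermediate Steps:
$x{\left(v,z \right)} = \left(-2 + v\right) \left(6 + z\right)$
$O = 65536$ ($O = \left(-12 - -4 + 6 \cdot 6 + 6 \left(-2\right)\right)^{4} = \left(-12 + 4 + 36 - 12\right)^{4} = 16^{4} = 65536$)
$\left(O - 15789\right) \left(-28330 + 15533\right) = \left(65536 - 15789\right) \left(-28330 + 15533\right) = 49747 \left(-12797\right) = -636612359$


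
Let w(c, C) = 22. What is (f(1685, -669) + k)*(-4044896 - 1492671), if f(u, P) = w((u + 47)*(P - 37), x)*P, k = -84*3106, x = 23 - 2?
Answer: 1526275291674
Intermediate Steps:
x = 21
k = -260904
f(u, P) = 22*P
(f(1685, -669) + k)*(-4044896 - 1492671) = (22*(-669) - 260904)*(-4044896 - 1492671) = (-14718 - 260904)*(-5537567) = -275622*(-5537567) = 1526275291674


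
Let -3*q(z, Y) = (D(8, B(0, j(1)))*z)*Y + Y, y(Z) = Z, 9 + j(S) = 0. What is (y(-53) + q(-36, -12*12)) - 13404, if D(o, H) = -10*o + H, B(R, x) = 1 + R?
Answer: 123103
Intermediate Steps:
j(S) = -9 (j(S) = -9 + 0 = -9)
D(o, H) = H - 10*o
q(z, Y) = -Y/3 + 79*Y*z/3 (q(z, Y) = -((((1 + 0) - 10*8)*z)*Y + Y)/3 = -(((1 - 80)*z)*Y + Y)/3 = -((-79*z)*Y + Y)/3 = -(-79*Y*z + Y)/3 = -(Y - 79*Y*z)/3 = -Y/3 + 79*Y*z/3)
(y(-53) + q(-36, -12*12)) - 13404 = (-53 + (-12*12)*(-1 + 79*(-36))/3) - 13404 = (-53 + (⅓)*(-144)*(-1 - 2844)) - 13404 = (-53 + (⅓)*(-144)*(-2845)) - 13404 = (-53 + 136560) - 13404 = 136507 - 13404 = 123103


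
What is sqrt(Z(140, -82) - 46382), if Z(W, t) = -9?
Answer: I*sqrt(46391) ≈ 215.39*I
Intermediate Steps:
sqrt(Z(140, -82) - 46382) = sqrt(-9 - 46382) = sqrt(-46391) = I*sqrt(46391)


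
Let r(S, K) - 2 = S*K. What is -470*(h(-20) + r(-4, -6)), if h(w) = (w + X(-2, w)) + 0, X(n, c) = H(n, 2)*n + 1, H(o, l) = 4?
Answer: 470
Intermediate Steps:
X(n, c) = 1 + 4*n (X(n, c) = 4*n + 1 = 1 + 4*n)
r(S, K) = 2 + K*S (r(S, K) = 2 + S*K = 2 + K*S)
h(w) = -7 + w (h(w) = (w + (1 + 4*(-2))) + 0 = (w + (1 - 8)) + 0 = (w - 7) + 0 = (-7 + w) + 0 = -7 + w)
-470*(h(-20) + r(-4, -6)) = -470*((-7 - 20) + (2 - 6*(-4))) = -470*(-27 + (2 + 24)) = -470*(-27 + 26) = -470*(-1) = 470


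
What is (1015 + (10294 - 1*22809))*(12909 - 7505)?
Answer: -62146000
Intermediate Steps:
(1015 + (10294 - 1*22809))*(12909 - 7505) = (1015 + (10294 - 22809))*5404 = (1015 - 12515)*5404 = -11500*5404 = -62146000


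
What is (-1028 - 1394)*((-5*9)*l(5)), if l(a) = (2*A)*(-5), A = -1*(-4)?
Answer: -4359600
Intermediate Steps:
A = 4
l(a) = -40 (l(a) = (2*4)*(-5) = 8*(-5) = -40)
(-1028 - 1394)*((-5*9)*l(5)) = (-1028 - 1394)*(-5*9*(-40)) = -(-108990)*(-40) = -2422*1800 = -4359600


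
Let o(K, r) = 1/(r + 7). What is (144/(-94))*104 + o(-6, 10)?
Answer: -127249/799 ≈ -159.26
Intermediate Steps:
o(K, r) = 1/(7 + r)
(144/(-94))*104 + o(-6, 10) = (144/(-94))*104 + 1/(7 + 10) = (144*(-1/94))*104 + 1/17 = -72/47*104 + 1/17 = -7488/47 + 1/17 = -127249/799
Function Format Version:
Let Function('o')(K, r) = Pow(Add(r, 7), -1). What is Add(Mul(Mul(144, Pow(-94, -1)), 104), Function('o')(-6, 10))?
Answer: Rational(-127249, 799) ≈ -159.26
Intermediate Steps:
Function('o')(K, r) = Pow(Add(7, r), -1)
Add(Mul(Mul(144, Pow(-94, -1)), 104), Function('o')(-6, 10)) = Add(Mul(Mul(144, Pow(-94, -1)), 104), Pow(Add(7, 10), -1)) = Add(Mul(Mul(144, Rational(-1, 94)), 104), Pow(17, -1)) = Add(Mul(Rational(-72, 47), 104), Rational(1, 17)) = Add(Rational(-7488, 47), Rational(1, 17)) = Rational(-127249, 799)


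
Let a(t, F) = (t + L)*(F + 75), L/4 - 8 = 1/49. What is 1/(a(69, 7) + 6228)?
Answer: 49/711318 ≈ 6.8886e-5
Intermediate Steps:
L = 1572/49 (L = 32 + 4/49 = 1572/49 ≈ 32.082)
a(t, F) = (75 + F)*(1572/49 + t) (a(t, F) = (t + 1572/49)*(F + 75) = (1572/49 + t)*(75 + F) = (75 + F)*(1572/49 + t))
1/(a(69, 7) + 6228) = 1/((117900/49 + 75*69 + (1572/49)*7 + 7*69) + 6228) = 1/((117900/49 + 5175 + 1572/7 + 483) + 6228) = 1/(406146/49 + 6228) = 1/(711318/49) = 49/711318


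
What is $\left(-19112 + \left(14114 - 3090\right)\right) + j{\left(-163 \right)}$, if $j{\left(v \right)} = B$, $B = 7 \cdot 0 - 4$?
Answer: $-8092$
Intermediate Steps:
$B = -4$ ($B = 0 - 4 = -4$)
$j{\left(v \right)} = -4$
$\left(-19112 + \left(14114 - 3090\right)\right) + j{\left(-163 \right)} = \left(-19112 + \left(14114 - 3090\right)\right) - 4 = \left(-19112 + 11024\right) - 4 = -8088 - 4 = -8092$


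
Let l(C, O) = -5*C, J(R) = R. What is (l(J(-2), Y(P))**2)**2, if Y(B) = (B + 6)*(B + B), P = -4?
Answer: 10000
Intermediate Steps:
Y(B) = 2*B*(6 + B) (Y(B) = (6 + B)*(2*B) = 2*B*(6 + B))
(l(J(-2), Y(P))**2)**2 = ((-5*(-2))**2)**2 = (10**2)**2 = 100**2 = 10000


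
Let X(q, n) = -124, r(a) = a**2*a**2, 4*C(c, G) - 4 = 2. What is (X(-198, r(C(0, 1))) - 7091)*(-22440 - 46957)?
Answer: 500699355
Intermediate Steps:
C(c, G) = 3/2 (C(c, G) = 1 + (1/4)*2 = 1 + 1/2 = 3/2)
r(a) = a**4
(X(-198, r(C(0, 1))) - 7091)*(-22440 - 46957) = (-124 - 7091)*(-22440 - 46957) = -7215*(-69397) = 500699355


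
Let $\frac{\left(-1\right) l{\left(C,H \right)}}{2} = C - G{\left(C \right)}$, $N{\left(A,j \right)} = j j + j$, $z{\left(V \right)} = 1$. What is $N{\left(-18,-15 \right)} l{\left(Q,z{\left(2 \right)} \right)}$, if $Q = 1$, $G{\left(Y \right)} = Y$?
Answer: $0$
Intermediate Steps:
$N{\left(A,j \right)} = j + j^{2}$ ($N{\left(A,j \right)} = j^{2} + j = j + j^{2}$)
$l{\left(C,H \right)} = 0$ ($l{\left(C,H \right)} = - 2 \left(C - C\right) = \left(-2\right) 0 = 0$)
$N{\left(-18,-15 \right)} l{\left(Q,z{\left(2 \right)} \right)} = - 15 \left(1 - 15\right) 0 = \left(-15\right) \left(-14\right) 0 = 210 \cdot 0 = 0$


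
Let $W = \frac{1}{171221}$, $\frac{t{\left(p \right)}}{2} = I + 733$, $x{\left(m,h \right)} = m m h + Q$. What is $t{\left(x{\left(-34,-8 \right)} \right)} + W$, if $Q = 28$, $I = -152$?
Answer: $\frac{198958803}{171221} \approx 1162.0$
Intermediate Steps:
$x{\left(m,h \right)} = 28 + h m^{2}$ ($x{\left(m,h \right)} = m m h + 28 = m^{2} h + 28 = h m^{2} + 28 = 28 + h m^{2}$)
$t{\left(p \right)} = 1162$ ($t{\left(p \right)} = 2 \left(-152 + 733\right) = 2 \cdot 581 = 1162$)
$W = \frac{1}{171221} \approx 5.8404 \cdot 10^{-6}$
$t{\left(x{\left(-34,-8 \right)} \right)} + W = 1162 + \frac{1}{171221} = \frac{198958803}{171221}$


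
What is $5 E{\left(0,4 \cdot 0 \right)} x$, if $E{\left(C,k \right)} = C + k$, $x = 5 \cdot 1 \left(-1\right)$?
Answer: $0$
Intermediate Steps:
$x = -5$ ($x = 5 \left(-1\right) = -5$)
$5 E{\left(0,4 \cdot 0 \right)} x = 5 \left(0 + 4 \cdot 0\right) \left(-5\right) = 5 \left(0 + 0\right) \left(-5\right) = 5 \cdot 0 \left(-5\right) = 0 \left(-5\right) = 0$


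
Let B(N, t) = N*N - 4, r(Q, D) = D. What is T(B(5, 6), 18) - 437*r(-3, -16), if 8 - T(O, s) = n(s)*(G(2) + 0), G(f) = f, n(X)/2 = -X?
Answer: 7072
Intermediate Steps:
n(X) = -2*X (n(X) = 2*(-X) = -2*X)
B(N, t) = -4 + N² (B(N, t) = N² - 4 = -4 + N²)
T(O, s) = 8 + 4*s (T(O, s) = 8 - (-2*s)*(2 + 0) = 8 - (-2*s)*2 = 8 - (-4)*s = 8 + 4*s)
T(B(5, 6), 18) - 437*r(-3, -16) = (8 + 4*18) - 437*(-16) = (8 + 72) + 6992 = 80 + 6992 = 7072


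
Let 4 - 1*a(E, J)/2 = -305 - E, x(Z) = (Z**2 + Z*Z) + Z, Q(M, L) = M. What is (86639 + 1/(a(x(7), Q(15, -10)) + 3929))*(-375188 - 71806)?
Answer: -184224877777656/4757 ≈ -3.8727e+10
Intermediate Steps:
x(Z) = Z + 2*Z**2 (x(Z) = (Z**2 + Z**2) + Z = 2*Z**2 + Z = Z + 2*Z**2)
a(E, J) = 618 + 2*E (a(E, J) = 8 - 2*(-305 - E) = 8 + (610 + 2*E) = 618 + 2*E)
(86639 + 1/(a(x(7), Q(15, -10)) + 3929))*(-375188 - 71806) = (86639 + 1/((618 + 2*(7*(1 + 2*7))) + 3929))*(-375188 - 71806) = (86639 + 1/((618 + 2*(7*(1 + 14))) + 3929))*(-446994) = (86639 + 1/((618 + 2*(7*15)) + 3929))*(-446994) = (86639 + 1/((618 + 2*105) + 3929))*(-446994) = (86639 + 1/((618 + 210) + 3929))*(-446994) = (86639 + 1/(828 + 3929))*(-446994) = (86639 + 1/4757)*(-446994) = (412141724/4757)*(-446994) = -184224877777656/4757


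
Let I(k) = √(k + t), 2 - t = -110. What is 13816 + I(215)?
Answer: 13816 + √327 ≈ 13834.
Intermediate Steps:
t = 112 (t = 2 - 1*(-110) = 2 + 110 = 112)
I(k) = √(112 + k) (I(k) = √(k + 112) = √(112 + k))
13816 + I(215) = 13816 + √(112 + 215) = 13816 + √327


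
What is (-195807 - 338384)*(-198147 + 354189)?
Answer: -83356232022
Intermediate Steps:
(-195807 - 338384)*(-198147 + 354189) = -534191*156042 = -83356232022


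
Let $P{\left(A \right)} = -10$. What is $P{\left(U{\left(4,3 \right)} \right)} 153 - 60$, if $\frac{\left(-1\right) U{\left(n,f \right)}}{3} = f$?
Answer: $-1590$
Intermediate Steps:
$U{\left(n,f \right)} = - 3 f$
$P{\left(U{\left(4,3 \right)} \right)} 153 - 60 = \left(-10\right) 153 - 60 = -1530 - 60 = -1590$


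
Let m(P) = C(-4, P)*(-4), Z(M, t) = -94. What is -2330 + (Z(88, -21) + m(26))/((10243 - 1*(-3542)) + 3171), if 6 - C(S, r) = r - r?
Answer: -19753799/8478 ≈ -2330.0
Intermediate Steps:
C(S, r) = 6 (C(S, r) = 6 - (r - r) = 6 - 1*0 = 6 + 0 = 6)
m(P) = -24 (m(P) = 6*(-4) = -24)
-2330 + (Z(88, -21) + m(26))/((10243 - 1*(-3542)) + 3171) = -2330 + (-94 - 24)/((10243 - 1*(-3542)) + 3171) = -2330 - 118/((10243 + 3542) + 3171) = -2330 - 118/(13785 + 3171) = -2330 - 118/16956 = -2330 - 118*1/16956 = -2330 - 59/8478 = -19753799/8478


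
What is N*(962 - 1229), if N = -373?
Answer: 99591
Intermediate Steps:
N*(962 - 1229) = -373*(962 - 1229) = -373*(-267) = 99591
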